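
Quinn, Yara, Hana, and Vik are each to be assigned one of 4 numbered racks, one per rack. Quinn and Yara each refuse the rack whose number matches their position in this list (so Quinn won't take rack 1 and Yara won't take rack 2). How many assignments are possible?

14

Let Aᵢ (for i ∈ {1, 2}) be the placements that put person i in their forbidden rack. Any j of these fix j positions, leaving (4−j)! ways to fill the rest, and there are C(2,j) ways to pick which j.
By inclusion–exclusion, the number of valid placements is Σ_{j=0}^{2} (−1)^j C(2,j)·(4−j)!.
Computing: 24 − 12 + 2 = 14.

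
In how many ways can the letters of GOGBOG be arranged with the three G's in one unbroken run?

Treat the 3 copies of G as a single block. The multiset to arrange is then {GGG, B, O, O}, 4 items in all.
That gives (4)!/(2!) = 12 arrangements.

12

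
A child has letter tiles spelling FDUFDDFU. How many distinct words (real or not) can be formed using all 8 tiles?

560

Letter multiplicities in FDUFDDFU: D×3, F×3, U×2.
The number of distinct arrangements is 8!/(3!·3!·2!) = 40320/72 = 560.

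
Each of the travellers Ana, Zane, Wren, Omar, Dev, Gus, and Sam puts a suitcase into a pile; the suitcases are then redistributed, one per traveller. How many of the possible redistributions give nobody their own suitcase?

1854

Count assignments avoiding every fixed point. For any j of the 7 travellers fixed to their own suitcase, the other 7−j can be arranged in (7−j)! ways.
By inclusion–exclusion this is Σ_{j=0}^{7} (−1)^j C(7,j)·(7−j)!.
Computing: 5040 − 5040 + 2520 − 840 + 210 − 42 + 7 − 1 = 1854.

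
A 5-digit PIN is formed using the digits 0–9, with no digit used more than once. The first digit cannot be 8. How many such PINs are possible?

27216

The first digit has 10−1 = 9 choices (anything except 8).
The remaining 4 digits are filled from the other 9 symbols without repetition: 9 × 8 × 7 × 6 = 3024.
Total: 9 × 3024 = 27216.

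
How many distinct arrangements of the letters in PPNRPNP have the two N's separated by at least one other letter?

Total arrangements of PPNRPNP: 7!/(4!·2!) = 105.
Arrangements with the N's together: treat NN as one letter, giving (6)!/(4!) = 30.
Subtracting, 105 − 30 = 75 arrangements keep the N's apart.

75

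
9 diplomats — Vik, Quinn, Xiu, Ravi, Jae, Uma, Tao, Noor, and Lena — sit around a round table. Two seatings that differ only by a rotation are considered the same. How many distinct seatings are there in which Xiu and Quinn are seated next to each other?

Treat {Xiu, Quinn} as one unit (2 internal orders) and seat the resulting 8 units around the table: (7)! circular arrangements.
So 2 × (7)! = 2 × 5040 = 10080.

10080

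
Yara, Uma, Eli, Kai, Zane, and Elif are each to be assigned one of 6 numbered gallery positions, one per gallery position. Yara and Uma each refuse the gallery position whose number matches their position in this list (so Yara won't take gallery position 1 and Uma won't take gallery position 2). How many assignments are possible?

Let Aᵢ (for i ∈ {1, 2}) be the placements that put person i in their forbidden gallery position. Any j of these fix j positions, leaving (6−j)! ways to fill the rest, and there are C(2,j) ways to pick which j.
By inclusion–exclusion, the number of valid placements is Σ_{j=0}^{2} (−1)^j C(2,j)·(6−j)!.
Computing: 720 − 240 + 24 = 504.

504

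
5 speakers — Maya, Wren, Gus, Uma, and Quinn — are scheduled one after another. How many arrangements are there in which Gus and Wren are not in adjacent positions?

72

There are 5! = 120 arrangements in all. If Gus and Wren are adjacent, merging them into one block gives 2·(4)! = 48 arrangements.
Complementary counting: 120 − 48 = 72.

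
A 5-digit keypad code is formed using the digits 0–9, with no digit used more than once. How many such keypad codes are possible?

This is a permutation of 5 out of 10: P(10,5) = 10!/5!.
That product is 10 × 9 × 8 × 7 × 6 = 30240.

30240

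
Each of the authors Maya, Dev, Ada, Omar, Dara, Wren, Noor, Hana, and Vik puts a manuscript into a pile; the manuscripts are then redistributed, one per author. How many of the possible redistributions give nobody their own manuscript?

This is the derangement count D_9: permutations of 9 items with no fixed point.
By inclusion–exclusion this is Σ_{j=0}^{9} (−1)^j C(9,j)·(9−j)!.
Computing: 362880 − 362880 + 181440 − 60480 + 15120 − 3024 + 504 − 72 + 9 − 1 = 133496.

133496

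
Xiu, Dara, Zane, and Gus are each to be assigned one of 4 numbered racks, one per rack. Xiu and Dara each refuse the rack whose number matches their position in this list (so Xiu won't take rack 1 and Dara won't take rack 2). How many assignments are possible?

Let Aᵢ (for i ∈ {1, 2}) be the placements that put person i in their forbidden rack. Any j of these fix j positions, leaving (4−j)! ways to fill the rest, and there are C(2,j) ways to pick which j.
By inclusion–exclusion, the number of valid placements is Σ_{j=0}^{2} (−1)^j C(2,j)·(4−j)!.
Computing: 24 − 12 + 2 = 14.

14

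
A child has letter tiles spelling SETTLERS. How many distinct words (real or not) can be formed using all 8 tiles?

The 8 letters of SETTLERS have repeats: E appearing twice, S appearing twice, and T appearing twice.
Dividing 8! = 40320 by 2!·2!·2! = 8 for the repeated letters gives 5040.

5040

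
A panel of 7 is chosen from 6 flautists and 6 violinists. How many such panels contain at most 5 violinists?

786

Split by how many violinists are chosen (0 through 5).
Sum: C(6,0)·C(6,7) + C(6,1)·C(6,6) + C(6,2)·C(6,5) + C(6,3)·C(6,4) + C(6,4)·C(6,3) + C(6,5)·C(6,2) = 0 + 6 + 90 + 300 + 300 + 90 = 786.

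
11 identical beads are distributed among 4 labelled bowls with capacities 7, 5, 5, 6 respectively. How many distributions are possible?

197

Without the upper bounds there are C(14,3) = 364 ways to split 11 among 4 bowls.
Subtract solutions that violate a single cap (substitute x_i' = x_i − (cap_i+1)): x_1 ≥ 8 gives C(6,3) = 20; x_2 ≥ 6 gives C(8,3) = 56; x_3 ≥ 6 gives C(8,3) = 56; x_4 ≥ 7 gives C(7,3) = 35. Together 167.
No two caps can be exceeded simultaneously, so the pair terms are all 0.
By inclusion–exclusion the count is 364 − 167 + 0 = 197.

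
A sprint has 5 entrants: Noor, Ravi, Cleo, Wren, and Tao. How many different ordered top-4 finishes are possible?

120

There are 5 choices for 1st place, 4 for 2nd, and so on down to 2 for position 4.
That gives 5 × 4 × 3 × 2 = 120.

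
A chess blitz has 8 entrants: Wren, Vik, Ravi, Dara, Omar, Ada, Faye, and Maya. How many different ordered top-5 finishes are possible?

6720

This is an ordered selection of 5 from 8: P(8,5).
That gives 8 × 7 × 6 × 5 × 4 = 6720.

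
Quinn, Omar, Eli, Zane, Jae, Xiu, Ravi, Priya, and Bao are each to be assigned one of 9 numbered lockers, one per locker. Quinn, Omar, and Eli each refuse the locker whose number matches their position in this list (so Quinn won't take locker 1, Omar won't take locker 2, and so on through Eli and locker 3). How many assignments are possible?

256320

Let Aᵢ (for i ∈ {1, 2, 3}) be the placements that put person i in their forbidden locker. Any j of these fix j positions, leaving (9−j)! ways to fill the rest, and there are C(3,j) ways to pick which j.
By inclusion–exclusion, the number of valid placements is Σ_{j=0}^{3} (−1)^j C(3,j)·(9−j)!.
Computing: 362880 − 120960 + 15120 − 720 = 256320.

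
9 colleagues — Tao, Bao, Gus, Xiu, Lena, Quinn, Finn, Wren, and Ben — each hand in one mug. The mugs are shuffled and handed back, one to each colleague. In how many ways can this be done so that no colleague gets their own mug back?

Count assignments avoiding every fixed point. For any j of the 9 colleagues fixed to their own mug, the other 9−j can be arranged in (9−j)! ways.
By inclusion–exclusion this is Σ_{j=0}^{9} (−1)^j C(9,j)·(9−j)!.
Computing: 362880 − 362880 + 181440 − 60480 + 15120 − 3024 + 504 − 72 + 9 − 1 = 133496.

133496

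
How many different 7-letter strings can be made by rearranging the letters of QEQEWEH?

420

QEQEWEH has 7 letters with E appearing 3 times and Q appearing twice.
Dividing 7! = 5040 by 3!·2! = 12 for the repeated letters gives 420.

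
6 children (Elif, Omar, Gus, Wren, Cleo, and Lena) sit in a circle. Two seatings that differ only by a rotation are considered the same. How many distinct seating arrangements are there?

Fix one person's seat to break rotational symmetry; the remaining 5 people can be arranged in (5)! = 120 ways.

120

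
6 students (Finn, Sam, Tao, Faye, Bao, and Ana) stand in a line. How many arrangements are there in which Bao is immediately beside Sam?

Treat {Bao, Sam} as a single unit. There are 5 units to order, and the pair itself can be ordered 2 ways.
That gives 2 × 5! = 2 × 120 = 240.

240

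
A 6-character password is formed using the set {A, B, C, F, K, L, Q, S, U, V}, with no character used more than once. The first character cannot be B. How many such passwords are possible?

The first character has 10−1 = 9 choices (anything except B).
The remaining 5 characters are filled from the other 9 symbols without repetition: 9 × 8 × 7 × 6 × 5 = 15120.
Total: 9 × 15120 = 136080.

136080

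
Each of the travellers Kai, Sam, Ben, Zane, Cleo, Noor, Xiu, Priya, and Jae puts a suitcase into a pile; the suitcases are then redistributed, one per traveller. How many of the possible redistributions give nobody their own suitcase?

Let Aᵢ be the assignments in which traveller i gets their own suitcase. We want the size of the complement of A₁∪…∪A_9.
By inclusion–exclusion this is Σ_{j=0}^{9} (−1)^j C(9,j)·(9−j)!.
Computing: 362880 − 362880 + 181440 − 60480 + 15120 − 3024 + 504 − 72 + 9 − 1 = 133496.

133496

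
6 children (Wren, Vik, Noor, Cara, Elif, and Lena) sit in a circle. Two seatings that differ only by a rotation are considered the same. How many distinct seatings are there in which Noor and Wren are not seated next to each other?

72

All circular seatings of 6 people number (5)! = 120.
Seatings with Noor beside Wren: treat them as a block with 2 internal orders, giving 2 × (4)! = 48.
Subtracting, 120 − 48 = 72.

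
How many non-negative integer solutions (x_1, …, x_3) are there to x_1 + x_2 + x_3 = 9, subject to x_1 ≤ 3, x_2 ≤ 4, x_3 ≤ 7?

17

By stars and bars, unrestricted non-negative solutions to x_1+…+x_3 = 9 number C(9+2,2) = 55.
Subtract solutions that violate a single cap (substitute x_i' = x_i − (cap_i+1)): x_1 ≥ 4 gives C(7,2) = 21; x_2 ≥ 5 gives C(6,2) = 15; x_3 ≥ 8 gives C(3,2) = 3. Together 39.
Add back pairs where two caps are both exceeded: 1 + 0 + 0 = 1.
By inclusion–exclusion the count is 55 − 39 + 1 = 17.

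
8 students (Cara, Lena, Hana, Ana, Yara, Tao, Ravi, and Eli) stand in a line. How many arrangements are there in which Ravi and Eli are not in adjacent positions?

Of the 8! = 40320 arrangements, those with Ravi and Eli adjacent number 2 × 7! = 10080 (treat the pair as a block with 2 internal orders).
Complementary counting: 40320 − 10080 = 30240.

30240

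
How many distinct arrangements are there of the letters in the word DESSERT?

The 7 letters of DESSERT have repeats: E appearing twice and S appearing twice.
So there are 7! / (2!·2!) = 1260 distinguishable arrangements.

1260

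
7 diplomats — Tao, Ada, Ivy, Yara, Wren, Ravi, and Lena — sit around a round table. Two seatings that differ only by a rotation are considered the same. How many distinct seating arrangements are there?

Around a circle, 7 distinct people have 7!/7 = (6)! = 720 rotationally distinct seatings.

720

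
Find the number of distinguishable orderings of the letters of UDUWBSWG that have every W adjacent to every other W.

Treat the 2 copies of W as a single block. The multiset to arrange is then {WW, B, D, G, S, U, U}, 7 items in all.
That gives (7)!/(2!) = 2520 arrangements.

2520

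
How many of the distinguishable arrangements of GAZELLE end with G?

Fix G in the last position and arrange the remaining 6 letters.
Those 6 letters have E appearing twice and L appearing twice, giving (6)!/(2!·2!) = 180.

180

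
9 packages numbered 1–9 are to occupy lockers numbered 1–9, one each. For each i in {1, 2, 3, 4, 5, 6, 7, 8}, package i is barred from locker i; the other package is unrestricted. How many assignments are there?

Let Aᵢ (for 1 ≤ i ≤ 8) be the placements that put package i in its forbidden locker. Any j of these fix j positions, leaving (9−j)! ways to fill the rest, and there are C(8,j) ways to pick which j.
By inclusion–exclusion, the number of valid placements is Σ_{j=0}^{8} (−1)^j C(8,j)·(9−j)!.
Computing: 362880 − 322560 + 141120 − 40320 + 8400 − 1344 + 168 − 16 + 1 = 148329.

148329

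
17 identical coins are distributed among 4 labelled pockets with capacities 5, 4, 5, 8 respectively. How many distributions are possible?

55

Without the upper bounds there are C(20,3) = 1140 ways to split 17 among 4 pockets.
Subtract solutions that violate a single cap (substitute x_i' = x_i − (cap_i+1)): x_1 ≥ 6 gives C(14,3) = 364; x_2 ≥ 5 gives C(15,3) = 455; x_3 ≥ 6 gives C(14,3) = 364; x_4 ≥ 9 gives C(11,3) = 165. Together 1348.
Add back pairs where two caps are both exceeded: 84 + 56 + 10 + 84 + 20 + 10 = 264.
Subtract triples: 1 + 0 + 0 + 0 = 1.
By inclusion–exclusion the count is 1140 − 1348 + 264 − 1 = 55.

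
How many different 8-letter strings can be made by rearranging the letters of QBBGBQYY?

1680

The 8 letters of QBBGBQYY have repeats: B appearing 3 times, Q appearing twice, and Y appearing twice.
The number of distinct arrangements is 8!/(3!·2!·2!) = 40320/24 = 1680.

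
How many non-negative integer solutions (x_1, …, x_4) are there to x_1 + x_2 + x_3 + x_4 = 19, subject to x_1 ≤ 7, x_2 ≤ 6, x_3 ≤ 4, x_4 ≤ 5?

Ignoring the caps, the number of non-negative solutions to x_1+…+x_4 = 19 is C(22,3) = 1540.
Subtract solutions that violate a single cap (substitute x_i' = x_i − (cap_i+1)): x_1 ≥ 8 gives C(14,3) = 364; x_2 ≥ 7 gives C(15,3) = 455; x_3 ≥ 5 gives C(17,3) = 680; x_4 ≥ 6 gives C(16,3) = 560. Together 2059.
Add back pairs where two caps are both exceeded: 35 + 84 + 56 + 120 + 84 + 165 = 544.
Subtract triples: 0 + 0 + 1 + 4 = 5.
By inclusion–exclusion the count is 1540 − 2059 + 544 − 5 = 20.

20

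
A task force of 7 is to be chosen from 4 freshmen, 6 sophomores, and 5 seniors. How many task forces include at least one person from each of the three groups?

5949

With no constraint there are C(15,7) = 6435 possible selections.
Selections missing a whole group: no freshmen → C(11,7) = 330; no sophomores → C(9,7) = 36; no seniors → C(10,7) = 120.
Add back selections omitting two groups (i.e. drawn from a single group): C(4,7) + C(6,7) + C(5,7) = 0.
By inclusion–exclusion: 6435 − 486 + 0 = 5949.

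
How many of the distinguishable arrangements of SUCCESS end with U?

60

Fix U in the last position and arrange the remaining 6 letters.
Those 6 letters have C appearing twice and S appearing 3 times, giving (6)!/(3!·2!) = 60.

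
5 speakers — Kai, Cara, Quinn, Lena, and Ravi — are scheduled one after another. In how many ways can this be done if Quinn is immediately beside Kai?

Treat {Quinn, Kai} as a single unit. There are 4 units to order, and the pair itself can be ordered 2 ways.
That gives 2 × 4! = 2 × 24 = 48.

48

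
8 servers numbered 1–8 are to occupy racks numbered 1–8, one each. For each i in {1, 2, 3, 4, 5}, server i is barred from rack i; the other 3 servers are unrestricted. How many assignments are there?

21234

Let Aᵢ (for 1 ≤ i ≤ 5) be the placements that put server i in its forbidden rack. Any j of these fix j positions, leaving (8−j)! ways to fill the rest, and there are C(5,j) ways to pick which j.
By inclusion–exclusion, the number of valid placements is Σ_{j=0}^{5} (−1)^j C(5,j)·(8−j)!.
Computing: 40320 − 25200 + 7200 − 1200 + 120 − 6 = 21234.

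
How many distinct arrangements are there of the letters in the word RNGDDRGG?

1680

Letter multiplicities in RNGDDRGG: D×2, G×3, N×1, R×2.
The number of distinct arrangements is 8!/(3!·2!·2!) = 40320/24 = 1680.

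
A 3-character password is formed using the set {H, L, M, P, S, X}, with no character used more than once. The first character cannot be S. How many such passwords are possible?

100

The first character has 6−1 = 5 choices (anything except S).
The remaining 2 characters are filled from the other 5 symbols without repetition: 5 × 4 = 20.
Total: 5 × 20 = 100.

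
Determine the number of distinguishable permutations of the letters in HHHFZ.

20

The 5 letters of HHHFZ have repeats: H appearing 3 times.
Dividing 5! = 120 by 3! = 6 for the repeated letters gives 20.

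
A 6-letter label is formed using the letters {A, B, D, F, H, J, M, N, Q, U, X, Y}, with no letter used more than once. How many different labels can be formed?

With no repetition, fill the 6 letters in order: 12 choices, then 11, down to 7.
That product is 12 × 11 × 10 × 9 × 8 × 7 = 665280.

665280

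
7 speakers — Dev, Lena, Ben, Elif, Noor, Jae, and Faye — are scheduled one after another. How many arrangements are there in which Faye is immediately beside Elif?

1440

Glue Faye and Elif into one block (2 internal orders), leaving 6 units to arrange in a row.
So the count is 2·(6)! = 1440.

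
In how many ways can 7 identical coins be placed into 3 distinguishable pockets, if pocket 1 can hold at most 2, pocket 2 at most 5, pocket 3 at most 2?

6

Without the upper bounds there are C(9,2) = 36 ways to split 7 among 3 pockets.
Subtract solutions that violate a single cap (substitute x_i' = x_i − (cap_i+1)): x_1 ≥ 3 gives C(6,2) = 15; x_2 ≥ 6 gives C(3,2) = 3; x_3 ≥ 3 gives C(6,2) = 15. Together 33.
Add back pairs where two caps are both exceeded: 0 + 3 + 0 = 3.
By inclusion–exclusion the count is 36 − 33 + 3 = 6.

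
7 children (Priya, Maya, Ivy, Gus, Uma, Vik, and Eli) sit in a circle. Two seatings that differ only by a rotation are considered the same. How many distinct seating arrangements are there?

Around a circle, 7 distinct people have 7!/7 = (6)! = 720 rotationally distinct seatings.

720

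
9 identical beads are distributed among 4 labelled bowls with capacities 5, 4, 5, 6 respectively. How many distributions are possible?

Ignoring the caps, the number of non-negative solutions to x_1+…+x_4 = 9 is C(12,3) = 220.
Subtract solutions that violate a single cap (substitute x_i' = x_i − (cap_i+1)): x_1 ≥ 6 gives C(6,3) = 20; x_2 ≥ 5 gives C(7,3) = 35; x_3 ≥ 6 gives C(6,3) = 20; x_4 ≥ 7 gives C(5,3) = 10. Together 85.
No two caps can be exceeded simultaneously, so the pair terms are all 0.
By inclusion–exclusion the count is 220 − 85 + 0 = 135.

135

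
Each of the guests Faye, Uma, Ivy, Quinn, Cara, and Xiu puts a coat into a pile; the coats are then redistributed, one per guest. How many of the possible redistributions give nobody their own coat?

265

Let Aᵢ be the assignments in which guest i gets their own coat. We want the size of the complement of A₁∪…∪A_6.
By inclusion–exclusion this is Σ_{j=0}^{6} (−1)^j C(6,j)·(6−j)!.
Computing: 720 − 720 + 360 − 120 + 30 − 6 + 1 = 265.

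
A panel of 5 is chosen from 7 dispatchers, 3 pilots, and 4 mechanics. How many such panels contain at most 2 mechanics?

1812

Split by how many mechanics are chosen (0 through 2).
Sum: C(4,0)·C(10,5) + C(4,1)·C(10,4) + C(4,2)·C(10,3) = 252 + 840 + 720 = 1812.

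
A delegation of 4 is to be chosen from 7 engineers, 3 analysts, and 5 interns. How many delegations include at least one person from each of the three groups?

630

With no constraint there are C(15,4) = 1365 possible selections.
Selections missing a whole group: no engineers → C(8,4) = 70; no analysts → C(12,4) = 495; no interns → C(10,4) = 210.
Add back selections omitting two groups (i.e. drawn from a single group): C(7,4) + C(3,4) + C(5,4) = 40.
By inclusion–exclusion: 1365 − 775 + 40 = 630.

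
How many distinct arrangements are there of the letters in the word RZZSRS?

90

The 6 letters of RZZSRS have repeats: R appearing twice, S appearing twice, and Z appearing twice.
The number of distinct arrangements is 6!/(2!·2!·2!) = 720/8 = 90.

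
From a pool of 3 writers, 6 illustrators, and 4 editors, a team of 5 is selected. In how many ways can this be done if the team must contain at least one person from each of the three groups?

894

Total 5-person selections from all 13: C(13,5) = 1287.
Selections missing a whole group: no writers → C(10,5) = 252; no illustrators → C(7,5) = 21; no editors → C(9,5) = 126.
Add back selections omitting two groups (i.e. drawn from a single group): C(3,5) + C(6,5) + C(4,5) = 6.
By inclusion–exclusion: 1287 − 399 + 6 = 894.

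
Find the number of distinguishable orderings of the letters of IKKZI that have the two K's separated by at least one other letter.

There are 5!/(2!·2!) = 30 arrangements of IKKZI in total.
If the two K's are adjacent, glue them into one block, leaving 4 items to arrange: (4)!/(2!) = 12 ways.
Subtracting, 30 − 12 = 18 arrangements keep the K's apart.

18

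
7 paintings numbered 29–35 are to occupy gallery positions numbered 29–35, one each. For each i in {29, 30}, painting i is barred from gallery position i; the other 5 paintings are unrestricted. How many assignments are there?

3720

Let Aᵢ (for i ∈ {29, 30}) be the placements that put painting i in its forbidden gallery position. Any j of these fix j positions, leaving (7−j)! ways to fill the rest, and there are C(2,j) ways to pick which j.
By inclusion–exclusion, the number of valid placements is Σ_{j=0}^{2} (−1)^j C(2,j)·(7−j)!.
Computing: 5040 − 1440 + 120 = 3720.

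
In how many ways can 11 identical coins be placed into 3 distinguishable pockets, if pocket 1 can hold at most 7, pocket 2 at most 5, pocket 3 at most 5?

By stars and bars, unrestricted non-negative solutions to x_1+…+x_3 = 11 number C(11+2,2) = 78.
Subtract solutions that violate a single cap (substitute x_i' = x_i − (cap_i+1)): x_1 ≥ 8 gives C(5,2) = 10; x_2 ≥ 6 gives C(7,2) = 21; x_3 ≥ 6 gives C(7,2) = 21. Together 52.
No two caps can be exceeded simultaneously, so the pair terms are all 0.
By inclusion–exclusion the count is 78 − 52 + 0 = 26.

26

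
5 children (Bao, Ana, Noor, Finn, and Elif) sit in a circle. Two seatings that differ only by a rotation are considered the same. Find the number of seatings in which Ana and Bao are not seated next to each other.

Without the restriction there are (4)! = 24 seatings.
Those with Ana next to Bao: fuse the pair into one unit and seat 4 units around a circle — 2·(3)! = 12.
Subtracting, 24 − 12 = 12.

12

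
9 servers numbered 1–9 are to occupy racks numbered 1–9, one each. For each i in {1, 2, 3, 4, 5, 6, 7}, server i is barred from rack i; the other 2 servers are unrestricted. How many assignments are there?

Let Aᵢ (for 1 ≤ i ≤ 7) be the placements that put server i in its forbidden rack. Any j of these fix j positions, leaving (9−j)! ways to fill the rest, and there are C(7,j) ways to pick which j.
By inclusion–exclusion, the number of valid placements is Σ_{j=0}^{7} (−1)^j C(7,j)·(9−j)!.
Computing: 362880 − 282240 + 105840 − 25200 + 4200 − 504 + 42 − 2 = 165016.

165016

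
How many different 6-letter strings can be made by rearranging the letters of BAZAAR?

BAZAAR has 6 letters with A appearing 3 times.
The number of distinct arrangements is 6!/(3!) = 720/6 = 120.

120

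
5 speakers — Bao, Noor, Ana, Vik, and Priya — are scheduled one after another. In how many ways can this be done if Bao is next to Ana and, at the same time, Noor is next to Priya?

Treat {Bao,Ana} as one block (2 orders) and {Noor,Priya} as another (2 orders).
That leaves 3 units to arrange: 2 × 2 × 3! = 4 × 6 = 24.

24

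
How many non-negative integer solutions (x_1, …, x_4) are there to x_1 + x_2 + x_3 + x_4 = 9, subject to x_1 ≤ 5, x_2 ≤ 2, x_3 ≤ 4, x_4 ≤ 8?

85

By stars and bars, unrestricted non-negative solutions to x_1+…+x_4 = 9 number C(9+3,3) = 220.
Subtract solutions that violate a single cap (substitute x_i' = x_i − (cap_i+1)): x_1 ≥ 6 gives C(6,3) = 20; x_2 ≥ 3 gives C(9,3) = 84; x_3 ≥ 5 gives C(7,3) = 35; x_4 ≥ 9 gives C(3,3) = 1. Together 140.
Add back pairs where two caps are both exceeded: 1 + 0 + 0 + 4 + 0 + 0 = 5.
By inclusion–exclusion the count is 220 − 140 + 5 = 85.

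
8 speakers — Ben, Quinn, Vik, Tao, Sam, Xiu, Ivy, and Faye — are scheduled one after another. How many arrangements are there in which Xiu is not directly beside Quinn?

There are 8! = 40320 arrangements in all. If Xiu and Quinn are adjacent, merging them into one block gives 2·(7)! = 10080 arrangements.
So 40320 − 10080 = 30240 arrangements keep them apart.

30240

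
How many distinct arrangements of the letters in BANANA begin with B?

Fix B in the first position and arrange the remaining 5 letters.
Those 5 letters have A appearing 3 times and N appearing twice, giving (5)!/(3!·2!) = 10.

10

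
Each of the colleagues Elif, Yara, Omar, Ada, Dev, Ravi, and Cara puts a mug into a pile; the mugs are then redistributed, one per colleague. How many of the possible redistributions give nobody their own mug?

Count assignments avoiding every fixed point. For any j of the 7 colleagues fixed to their own mug, the other 7−j can be arranged in (7−j)! ways.
By inclusion–exclusion this is Σ_{j=0}^{7} (−1)^j C(7,j)·(7−j)!.
Computing: 5040 − 5040 + 2520 − 840 + 210 − 42 + 7 − 1 = 1854.

1854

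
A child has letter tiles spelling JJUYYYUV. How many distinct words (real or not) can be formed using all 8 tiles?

JJUYYYUV has 8 letters with J appearing twice, U appearing twice, and Y appearing 3 times.
Dividing 8! = 40320 by 3!·2!·2! = 24 for the repeated letters gives 1680.

1680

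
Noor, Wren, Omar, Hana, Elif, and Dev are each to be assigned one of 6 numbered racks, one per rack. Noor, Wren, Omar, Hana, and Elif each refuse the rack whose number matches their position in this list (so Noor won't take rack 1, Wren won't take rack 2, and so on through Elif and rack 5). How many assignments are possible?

309

Let Aᵢ (for 1 ≤ i ≤ 5) be the placements that put person i in their forbidden rack. Any j of these fix j positions, leaving (6−j)! ways to fill the rest, and there are C(5,j) ways to pick which j.
By inclusion–exclusion, the number of valid placements is Σ_{j=0}^{5} (−1)^j C(5,j)·(6−j)!.
Computing: 720 − 600 + 240 − 60 + 10 − 1 = 309.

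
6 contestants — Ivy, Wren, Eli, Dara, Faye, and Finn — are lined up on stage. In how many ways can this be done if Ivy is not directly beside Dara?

There are 6! = 720 arrangements in all. If Ivy and Dara are adjacent, merging them into one block gives 2·(5)! = 240 arrangements.
So 720 − 240 = 480 arrangements keep them apart.

480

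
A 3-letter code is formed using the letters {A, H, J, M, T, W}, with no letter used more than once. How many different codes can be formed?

With no repetition, fill the 3 letters in order: 6 choices, then 5, down to 4.
That product is 6 × 5 × 4 = 120.

120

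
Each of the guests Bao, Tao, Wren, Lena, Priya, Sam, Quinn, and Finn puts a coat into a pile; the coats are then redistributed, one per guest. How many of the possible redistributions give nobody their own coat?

14833

This is the derangement count D_8: permutations of 8 items with no fixed point.
By inclusion–exclusion this is Σ_{j=0}^{8} (−1)^j C(8,j)·(8−j)!.
Computing: 40320 − 40320 + 20160 − 6720 + 1680 − 336 + 56 − 8 + 1 = 14833.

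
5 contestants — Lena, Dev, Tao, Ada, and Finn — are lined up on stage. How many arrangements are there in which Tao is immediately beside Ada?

Glue Tao and Ada into one block (2 internal orders), leaving 4 units to arrange in a row.
So the count is 2·(4)! = 48.

48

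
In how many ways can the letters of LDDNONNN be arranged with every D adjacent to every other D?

Treat the 2 copies of D as a single block. The multiset to arrange is then {DD, L, N, N, N, N, O}, 7 items in all.
That gives (7)!/(4!) = 210 arrangements.

210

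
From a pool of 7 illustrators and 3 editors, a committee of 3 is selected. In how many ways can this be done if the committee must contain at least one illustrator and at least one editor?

Total 3-person selections from all 10: C(10,3) = 120.
Selections missing a whole group: no illustrators → C(3,3) = 1; no editors → C(7,3) = 35.
Both groups omitted at once is impossible, so 120 − 36 = 84.

84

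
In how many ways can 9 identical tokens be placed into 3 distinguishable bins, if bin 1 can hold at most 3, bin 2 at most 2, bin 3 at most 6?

Ignoring the caps, the number of non-negative solutions to x_1+…+x_3 = 9 is C(11,2) = 55.
Subtract solutions that violate a single cap (substitute x_i' = x_i − (cap_i+1)): x_1 ≥ 4 gives C(7,2) = 21; x_2 ≥ 3 gives C(8,2) = 28; x_3 ≥ 7 gives C(4,2) = 6. Together 55.
Add back pairs where two caps are both exceeded: 6 + 0 + 0 = 6.
By inclusion–exclusion the count is 55 − 55 + 6 = 6.

6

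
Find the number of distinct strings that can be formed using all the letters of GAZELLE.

GAZELLE has 7 letters with E appearing twice and L appearing twice.
So there are 7! / (2!·2!) = 1260 distinguishable arrangements.

1260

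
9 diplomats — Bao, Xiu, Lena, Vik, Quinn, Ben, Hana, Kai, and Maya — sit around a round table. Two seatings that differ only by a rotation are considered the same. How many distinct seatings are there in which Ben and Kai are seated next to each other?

Glue Ben and Kai into a block (2 internal orders). Seating 8 units around a circle gives (7)! arrangements.
So 2 × (7)! = 2 × 5040 = 10080.

10080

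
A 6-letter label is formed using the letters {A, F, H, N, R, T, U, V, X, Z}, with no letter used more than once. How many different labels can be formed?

Choose and order 6 of the 10 symbols: the first letter has 10 options, the next 9, and so on down to 5.
That product is 10 × 9 × 8 × 7 × 6 × 5 = 151200.

151200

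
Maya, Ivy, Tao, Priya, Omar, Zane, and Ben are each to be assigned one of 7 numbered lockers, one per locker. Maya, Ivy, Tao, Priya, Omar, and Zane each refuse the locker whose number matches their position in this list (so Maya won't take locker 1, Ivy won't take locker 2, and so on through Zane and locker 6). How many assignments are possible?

2119

Let Aᵢ (for 1 ≤ i ≤ 6) be the placements that put person i in their forbidden locker. Any j of these fix j positions, leaving (7−j)! ways to fill the rest, and there are C(6,j) ways to pick which j.
By inclusion–exclusion, the number of valid placements is Σ_{j=0}^{6} (−1)^j C(6,j)·(7−j)!.
Computing: 5040 − 4320 + 1800 − 480 + 90 − 12 + 1 = 2119.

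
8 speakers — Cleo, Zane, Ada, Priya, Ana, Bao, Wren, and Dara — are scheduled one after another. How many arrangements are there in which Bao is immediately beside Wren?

10080

Place the 6 others and the Bao-Wren pair as 7 objects in a line; the pair has 2 internal arrangements.
So the count is 2·(7)! = 10080.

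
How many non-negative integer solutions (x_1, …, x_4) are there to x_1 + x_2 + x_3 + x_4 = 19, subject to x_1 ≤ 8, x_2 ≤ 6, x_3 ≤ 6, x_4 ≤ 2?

Ignoring the caps, the number of non-negative solutions to x_1+…+x_4 = 19 is C(22,3) = 1540.
Subtract solutions that violate a single cap (substitute x_i' = x_i − (cap_i+1)): x_1 ≥ 9 gives C(13,3) = 286; x_2 ≥ 7 gives C(15,3) = 455; x_3 ≥ 7 gives C(15,3) = 455; x_4 ≥ 3 gives C(19,3) = 969. Together 2165.
Add back pairs where two caps are both exceeded: 20 + 20 + 120 + 56 + 220 + 220 = 656.
Subtract triples: 0 + 1 + 1 + 10 = 12.
By inclusion–exclusion the count is 1540 − 2165 + 656 − 12 = 19.

19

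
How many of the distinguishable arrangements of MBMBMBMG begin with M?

140

With the first slot taken by M, it remains to arrange the other 7 letters (BMBMBMG).
Those 7 letters have B appearing 3 times and M appearing 3 times, giving (7)!/(3!·3!) = 140.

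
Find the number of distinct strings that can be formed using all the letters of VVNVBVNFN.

Letter multiplicities in VVNVBVNFN: B×1, F×1, N×3, V×4.
So there are 9! / (4!·3!) = 2520 distinguishable arrangements.

2520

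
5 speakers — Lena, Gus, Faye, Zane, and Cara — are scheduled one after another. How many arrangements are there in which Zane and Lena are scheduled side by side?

Glue Zane and Lena into one block (2 internal orders), leaving 4 units to arrange in a row.
So the count is 2·(4)! = 48.

48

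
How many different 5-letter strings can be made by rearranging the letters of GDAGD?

30

The 5 letters of GDAGD have repeats: D appearing twice and G appearing twice.
So there are 5! / (2!·2!) = 30 distinguishable arrangements.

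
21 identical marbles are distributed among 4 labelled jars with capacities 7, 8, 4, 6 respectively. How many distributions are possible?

Without the upper bounds there are C(24,3) = 2024 ways to split 21 among 4 jars.
Subtract solutions that violate a single cap (substitute x_i' = x_i − (cap_i+1)): x_1 ≥ 8 gives C(16,3) = 560; x_2 ≥ 9 gives C(15,3) = 455; x_3 ≥ 5 gives C(19,3) = 969; x_4 ≥ 7 gives C(17,3) = 680. Together 2664.
Add back pairs where two caps are both exceeded: 35 + 165 + 84 + 120 + 56 + 220 = 680.
Subtract triples: 0 + 0 + 4 + 1 = 5.
By inclusion–exclusion the count is 2024 − 2664 + 680 − 5 = 35.

35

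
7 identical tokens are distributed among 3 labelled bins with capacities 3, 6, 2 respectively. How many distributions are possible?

11

Without the upper bounds there are C(9,2) = 36 ways to split 7 among 3 bins.
Subtract solutions that violate a single cap (substitute x_i' = x_i − (cap_i+1)): x_1 ≥ 4 gives C(5,2) = 10; x_2 ≥ 7 gives C(2,2) = 1; x_3 ≥ 3 gives C(6,2) = 15. Together 26.
Add back pairs where two caps are both exceeded: 0 + 1 + 0 = 1.
By inclusion–exclusion the count is 36 − 26 + 1 = 11.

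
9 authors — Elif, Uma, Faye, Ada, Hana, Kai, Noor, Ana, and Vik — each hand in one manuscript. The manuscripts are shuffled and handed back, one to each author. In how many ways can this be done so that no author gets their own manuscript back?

133496

Count assignments avoiding every fixed point. For any j of the 9 authors fixed to their own manuscript, the other 9−j can be arranged in (9−j)! ways.
By inclusion–exclusion this is Σ_{j=0}^{9} (−1)^j C(9,j)·(9−j)!.
Computing: 362880 − 362880 + 181440 − 60480 + 15120 − 3024 + 504 − 72 + 9 − 1 = 133496.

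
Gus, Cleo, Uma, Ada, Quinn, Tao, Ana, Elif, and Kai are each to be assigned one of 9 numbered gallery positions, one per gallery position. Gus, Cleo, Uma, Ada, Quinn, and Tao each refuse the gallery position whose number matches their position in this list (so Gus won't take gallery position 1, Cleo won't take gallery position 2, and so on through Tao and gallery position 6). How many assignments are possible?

183822

Let Aᵢ (for 1 ≤ i ≤ 6) be the placements that put person i in their forbidden gallery position. Any j of these fix j positions, leaving (9−j)! ways to fill the rest, and there are C(6,j) ways to pick which j.
By inclusion–exclusion, the number of valid placements is Σ_{j=0}^{6} (−1)^j C(6,j)·(9−j)!.
Computing: 362880 − 241920 + 75600 − 14400 + 1800 − 144 + 6 = 183822.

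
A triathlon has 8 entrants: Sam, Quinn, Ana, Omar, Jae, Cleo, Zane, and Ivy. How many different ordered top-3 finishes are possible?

336

This is an ordered selection of 3 from 8: P(8,3).
That gives 8 × 7 × 6 = 336.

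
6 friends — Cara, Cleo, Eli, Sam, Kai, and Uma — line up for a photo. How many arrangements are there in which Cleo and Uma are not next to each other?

Of the 6! = 720 arrangements, those with Cleo and Uma adjacent number 2 × 5! = 240 (treat the pair as a block with 2 internal orders).
Complementary counting: 720 − 240 = 480.

480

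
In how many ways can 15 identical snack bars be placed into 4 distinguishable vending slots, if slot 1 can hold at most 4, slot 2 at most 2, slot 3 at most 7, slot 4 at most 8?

Without the upper bounds there are C(18,3) = 816 ways to split 15 among 4 vending slots.
Subtract solutions that violate a single cap (substitute x_i' = x_i − (cap_i+1)): x_1 ≥ 5 gives C(13,3) = 286; x_2 ≥ 3 gives C(15,3) = 455; x_3 ≥ 8 gives C(10,3) = 120; x_4 ≥ 9 gives C(9,3) = 84. Together 945.
Add back pairs where two caps are both exceeded: 120 + 10 + 4 + 35 + 20 + 0 = 189.
By inclusion–exclusion the count is 816 − 945 + 189 = 60.

60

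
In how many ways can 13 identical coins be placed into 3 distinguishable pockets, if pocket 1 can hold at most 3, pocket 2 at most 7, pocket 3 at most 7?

14

Without the upper bounds there are C(15,2) = 105 ways to split 13 among 3 pockets.
Subtract solutions that violate a single cap (substitute x_i' = x_i − (cap_i+1)): x_1 ≥ 4 gives C(11,2) = 55; x_2 ≥ 8 gives C(7,2) = 21; x_3 ≥ 8 gives C(7,2) = 21. Together 97.
Add back pairs where two caps are both exceeded: 3 + 3 + 0 = 6.
By inclusion–exclusion the count is 105 − 97 + 6 = 14.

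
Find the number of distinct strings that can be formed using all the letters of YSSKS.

The 5 letters of YSSKS have repeats: S appearing 3 times.
The number of distinct arrangements is 5!/(3!) = 120/6 = 20.

20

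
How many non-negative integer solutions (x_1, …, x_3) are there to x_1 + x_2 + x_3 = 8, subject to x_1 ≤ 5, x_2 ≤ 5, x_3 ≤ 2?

12

Without the upper bounds there are C(10,2) = 45 ways to split 8 among 3 variables.
Subtract solutions that violate a single cap (substitute x_i' = x_i − (cap_i+1)): x_1 ≥ 6 gives C(4,2) = 6; x_2 ≥ 6 gives C(4,2) = 6; x_3 ≥ 3 gives C(7,2) = 21. Together 33.
No two caps can be exceeded simultaneously, so the pair terms are all 0.
By inclusion–exclusion the count is 45 − 33 + 0 = 12.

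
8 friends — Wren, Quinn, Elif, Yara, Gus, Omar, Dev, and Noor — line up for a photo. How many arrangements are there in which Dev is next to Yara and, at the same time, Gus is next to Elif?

Treat {Dev,Yara} as one block (2 orders) and {Gus,Elif} as another (2 orders).
That leaves 6 units to arrange: 2 × 2 × 6! = 4 × 720 = 2880.

2880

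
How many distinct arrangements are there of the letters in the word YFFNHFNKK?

15120

Letter multiplicities in YFFNHFNKK: F×3, H×1, K×2, N×2, Y×1.
Dividing 9! = 362880 by 3!·2!·2! = 24 for the repeated letters gives 15120.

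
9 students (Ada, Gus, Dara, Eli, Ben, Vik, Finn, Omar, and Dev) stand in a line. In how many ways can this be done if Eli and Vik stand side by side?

Glue Eli and Vik into one block (2 internal orders), leaving 8 units to arrange in a row.
That gives 2 × 8! = 2 × 40320 = 80640.

80640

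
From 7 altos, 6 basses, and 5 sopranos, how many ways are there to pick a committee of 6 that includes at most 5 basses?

18563

Split by how many basses are chosen (0 through 5).
Sum: C(6,0)·C(12,6) + C(6,1)·C(12,5) + C(6,2)·C(12,4) + C(6,3)·C(12,3) + C(6,4)·C(12,2) + C(6,5)·C(12,1) = 924 + 4752 + 7425 + 4400 + 990 + 72 = 18563.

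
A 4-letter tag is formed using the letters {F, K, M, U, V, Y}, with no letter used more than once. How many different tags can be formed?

360

With no repetition, fill the 4 letters in order: 6 choices, then 5, down to 3.
6 × 5 × 4 × 3 = 360.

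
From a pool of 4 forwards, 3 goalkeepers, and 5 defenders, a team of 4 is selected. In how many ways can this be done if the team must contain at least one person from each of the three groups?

Unrestricted: C(12,4) = 495 ways to pick any 4 of the 12.
Subtract selections that omit an entire group: no forwards → C(8,4) = 70; no goalkeepers → C(9,4) = 126; no defenders → C(7,4) = 35.
Add back selections omitting two groups (i.e. drawn from a single group): C(4,4) + C(3,4) + C(5,4) = 6.
By inclusion–exclusion: 495 − 231 + 6 = 270.

270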